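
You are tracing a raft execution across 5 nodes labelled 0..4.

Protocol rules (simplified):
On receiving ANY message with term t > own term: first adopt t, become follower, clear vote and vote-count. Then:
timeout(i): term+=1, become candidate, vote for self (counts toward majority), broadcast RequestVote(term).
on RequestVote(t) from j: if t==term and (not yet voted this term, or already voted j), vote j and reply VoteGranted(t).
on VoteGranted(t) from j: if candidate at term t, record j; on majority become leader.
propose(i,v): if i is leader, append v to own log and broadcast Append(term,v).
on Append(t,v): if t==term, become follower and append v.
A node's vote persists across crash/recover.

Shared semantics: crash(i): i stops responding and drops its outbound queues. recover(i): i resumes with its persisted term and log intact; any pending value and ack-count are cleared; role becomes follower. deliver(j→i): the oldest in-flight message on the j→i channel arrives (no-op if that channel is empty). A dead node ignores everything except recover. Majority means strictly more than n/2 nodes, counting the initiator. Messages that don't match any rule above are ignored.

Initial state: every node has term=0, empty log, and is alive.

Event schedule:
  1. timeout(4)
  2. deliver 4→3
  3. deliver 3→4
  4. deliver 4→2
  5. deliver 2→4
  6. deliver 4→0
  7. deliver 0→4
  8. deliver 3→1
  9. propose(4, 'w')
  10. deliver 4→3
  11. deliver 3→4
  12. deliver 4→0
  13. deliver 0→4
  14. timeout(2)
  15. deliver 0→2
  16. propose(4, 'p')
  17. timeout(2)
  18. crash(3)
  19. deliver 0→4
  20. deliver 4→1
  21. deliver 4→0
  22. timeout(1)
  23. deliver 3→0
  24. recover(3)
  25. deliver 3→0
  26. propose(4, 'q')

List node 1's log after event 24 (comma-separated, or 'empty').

empty

1. timeout(4):  <4:cand t1 ->
2. deliver 4→3:  <3:foll t1 ->
3. deliver 3→4:  nop
4. deliver 4→2:  <2:foll t1 ->
5. deliver 2→4:  <4:lead t1 ->
6. deliver 4→0:  <0:foll t1 ->
7. deliver 0→4:  nop
8. deliver 3→1:  nop
9. propose(4,'w'):  <4:lead t1 w>
10. deliver 4→3:  <3:foll t1 w>
11. deliver 3→4:  nop
12. deliver 4→0:  <0:foll t1 w>
13. deliver 0→4:  nop
14. timeout(2):  <2:cand t2 ->
15. deliver 0→2:  nop
16. propose(4,'p'):  <4:lead t1 w,p>
17. timeout(2):  <2:cand t3 ->
18. crash(3):  <3:✗foll t1 w>
19. deliver 0→4:  nop
20. deliver 4→1:  <1:foll t1 ->
21. deliver 4→0:  <0:foll t1 w,p>
22. timeout(1):  <1:cand t2 ->
23. deliver 3→0:  nop
24. recover(3):  <3:foll t1 w>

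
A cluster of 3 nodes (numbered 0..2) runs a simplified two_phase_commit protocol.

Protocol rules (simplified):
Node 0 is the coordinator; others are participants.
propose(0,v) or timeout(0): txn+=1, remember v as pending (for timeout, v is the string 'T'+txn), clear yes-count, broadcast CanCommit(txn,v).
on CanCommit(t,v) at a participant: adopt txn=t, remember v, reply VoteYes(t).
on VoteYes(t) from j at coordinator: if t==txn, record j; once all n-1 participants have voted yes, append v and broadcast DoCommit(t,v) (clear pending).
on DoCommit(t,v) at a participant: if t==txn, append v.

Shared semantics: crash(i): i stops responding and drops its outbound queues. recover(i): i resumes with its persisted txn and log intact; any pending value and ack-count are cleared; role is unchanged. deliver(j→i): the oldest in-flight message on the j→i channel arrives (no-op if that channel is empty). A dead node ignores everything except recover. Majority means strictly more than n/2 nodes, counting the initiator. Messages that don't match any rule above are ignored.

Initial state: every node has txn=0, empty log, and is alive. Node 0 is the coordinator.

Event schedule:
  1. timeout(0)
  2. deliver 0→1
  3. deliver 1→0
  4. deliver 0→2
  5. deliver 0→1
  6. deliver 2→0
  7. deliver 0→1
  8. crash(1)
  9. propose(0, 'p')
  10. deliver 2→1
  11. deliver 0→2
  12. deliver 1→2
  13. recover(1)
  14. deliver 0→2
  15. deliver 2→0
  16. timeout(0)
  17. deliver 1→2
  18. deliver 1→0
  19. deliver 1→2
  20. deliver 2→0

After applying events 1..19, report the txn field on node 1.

1

e1 timeout(0): 0[coor,t=1,-]
e2 deliver 0→1: 1[part,t=1,-]
e3 deliver 1→0: ·
e4 deliver 0→2: 2[part,t=1,-]
e5 deliver 0→1: ·
e6 deliver 2→0: 0[coor,t=1,T1]
e7 deliver 0→1: 1[part,t=1,T1]
e8 crash(1): 1[✗part,t=1,T1]
e9 propose(0,'p'): 0[coor,t=2,T1]
e10 deliver 2→1: ·
e11 deliver 0→2: 2[part,t=1,T1]
e12 deliver 1→2: ·
e13 recover(1): 1[part,t=1,T1]
e14 deliver 0→2: 2[part,t=2,T1]
e15 deliver 2→0: ·
e16 timeout(0): 0[coor,t=3,T1]
e17 deliver 1→2: ·
e18 deliver 1→0: ·
e19 deliver 1→2: ·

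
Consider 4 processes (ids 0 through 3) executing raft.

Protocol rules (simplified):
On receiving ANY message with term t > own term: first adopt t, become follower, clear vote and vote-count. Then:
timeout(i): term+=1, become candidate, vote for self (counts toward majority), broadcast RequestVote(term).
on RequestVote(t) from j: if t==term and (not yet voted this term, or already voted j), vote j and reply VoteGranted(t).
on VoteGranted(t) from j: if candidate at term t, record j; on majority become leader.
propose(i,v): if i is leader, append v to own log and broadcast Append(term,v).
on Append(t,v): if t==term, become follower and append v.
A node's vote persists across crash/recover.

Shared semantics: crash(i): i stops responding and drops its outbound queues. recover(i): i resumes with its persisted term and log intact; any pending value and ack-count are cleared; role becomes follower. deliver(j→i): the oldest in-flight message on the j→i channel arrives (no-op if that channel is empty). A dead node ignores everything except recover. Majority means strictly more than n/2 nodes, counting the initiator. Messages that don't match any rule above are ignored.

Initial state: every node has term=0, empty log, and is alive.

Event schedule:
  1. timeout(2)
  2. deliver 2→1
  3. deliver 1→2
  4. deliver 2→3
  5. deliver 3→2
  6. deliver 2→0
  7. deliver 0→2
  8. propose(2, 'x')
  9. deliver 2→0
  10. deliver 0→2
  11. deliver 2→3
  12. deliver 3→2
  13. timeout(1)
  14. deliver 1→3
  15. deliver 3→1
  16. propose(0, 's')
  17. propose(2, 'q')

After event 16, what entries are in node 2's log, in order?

x

1. timeout(2):  <2:cand t1 ->
2. deliver 2→1:  <1:foll t1 ->
3. deliver 1→2:  nop
4. deliver 2→3:  <3:foll t1 ->
5. deliver 3→2:  <2:lead t1 ->
6. deliver 2→0:  <0:foll t1 ->
7. deliver 0→2:  nop
8. propose(2,'x'):  <2:lead t1 x>
9. deliver 2→0:  <0:foll t1 x>
10. deliver 0→2:  nop
11. deliver 2→3:  <3:foll t1 x>
12. deliver 3→2:  nop
13. timeout(1):  <1:cand t2 ->
14. deliver 1→3:  <3:foll t2 x>
15. deliver 3→1:  nop
16. propose(0,'s'):  nop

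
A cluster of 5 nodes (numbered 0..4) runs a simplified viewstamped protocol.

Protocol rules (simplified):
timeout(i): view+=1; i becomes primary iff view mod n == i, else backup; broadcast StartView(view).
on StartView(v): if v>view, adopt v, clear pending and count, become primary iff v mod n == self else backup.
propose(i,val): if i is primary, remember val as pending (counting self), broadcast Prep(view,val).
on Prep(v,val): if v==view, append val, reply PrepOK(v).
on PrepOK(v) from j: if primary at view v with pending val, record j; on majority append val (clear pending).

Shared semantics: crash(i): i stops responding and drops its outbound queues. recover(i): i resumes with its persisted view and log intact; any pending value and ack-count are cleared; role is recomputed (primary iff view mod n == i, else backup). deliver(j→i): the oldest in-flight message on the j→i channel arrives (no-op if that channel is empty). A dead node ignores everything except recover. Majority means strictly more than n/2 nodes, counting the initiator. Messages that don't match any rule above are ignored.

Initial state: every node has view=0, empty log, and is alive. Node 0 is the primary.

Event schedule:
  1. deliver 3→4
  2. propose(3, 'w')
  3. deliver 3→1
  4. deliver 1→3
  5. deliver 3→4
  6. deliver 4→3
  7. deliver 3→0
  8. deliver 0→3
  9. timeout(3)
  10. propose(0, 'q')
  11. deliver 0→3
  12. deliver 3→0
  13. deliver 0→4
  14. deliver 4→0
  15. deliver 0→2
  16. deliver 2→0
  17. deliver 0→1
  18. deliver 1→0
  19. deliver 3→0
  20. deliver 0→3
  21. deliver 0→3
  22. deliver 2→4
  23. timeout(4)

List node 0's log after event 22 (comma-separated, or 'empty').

1. deliver 3→4:  nop
2. propose(3,'w'):  nop
3. deliver 3→1:  nop
4. deliver 1→3:  nop
5. deliver 3→4:  nop
6. deliver 4→3:  nop
7. deliver 3→0:  nop
8. deliver 0→3:  nop
9. timeout(3):  <3:back v1 ->
10. propose(0,'q'):  nop
11. deliver 0→3:  nop
12. deliver 3→0:  <0:back v1 ->
13. deliver 0→4:  <4:back v0 q>
14. deliver 4→0:  nop
15. deliver 0→2:  <2:back v0 q>
16. deliver 2→0:  nop
17. deliver 0→1:  <1:back v0 q>
18. deliver 1→0:  nop
19. deliver 3→0:  nop
20. deliver 0→3:  nop
21. deliver 0→3:  nop
22. deliver 2→4:  nop

empty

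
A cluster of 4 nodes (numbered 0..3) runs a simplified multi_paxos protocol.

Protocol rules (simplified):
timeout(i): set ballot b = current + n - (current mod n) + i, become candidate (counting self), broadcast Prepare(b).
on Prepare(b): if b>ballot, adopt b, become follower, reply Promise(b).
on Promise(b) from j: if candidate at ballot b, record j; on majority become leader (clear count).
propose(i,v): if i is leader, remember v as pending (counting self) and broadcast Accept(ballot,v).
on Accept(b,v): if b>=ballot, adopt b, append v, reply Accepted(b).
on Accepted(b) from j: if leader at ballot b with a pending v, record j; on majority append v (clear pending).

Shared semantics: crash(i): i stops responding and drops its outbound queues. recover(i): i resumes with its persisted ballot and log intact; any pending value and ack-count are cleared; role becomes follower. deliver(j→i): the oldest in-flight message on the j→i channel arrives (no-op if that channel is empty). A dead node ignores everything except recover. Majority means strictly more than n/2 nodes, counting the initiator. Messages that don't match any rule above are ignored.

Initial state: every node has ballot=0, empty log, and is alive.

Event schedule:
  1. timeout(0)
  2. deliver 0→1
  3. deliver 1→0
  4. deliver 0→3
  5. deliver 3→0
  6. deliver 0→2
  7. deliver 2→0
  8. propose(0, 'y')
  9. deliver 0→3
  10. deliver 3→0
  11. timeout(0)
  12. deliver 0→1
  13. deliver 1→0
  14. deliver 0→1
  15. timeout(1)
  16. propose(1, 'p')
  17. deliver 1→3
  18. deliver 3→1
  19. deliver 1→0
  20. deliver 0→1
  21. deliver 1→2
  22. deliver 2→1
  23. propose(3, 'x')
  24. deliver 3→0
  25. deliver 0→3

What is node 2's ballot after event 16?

e1 timeout(0): 0[cand,b=4,-]
e2 deliver 0→1: 1[foll,b=4,-]
e3 deliver 1→0: ·
e4 deliver 0→3: 3[foll,b=4,-]
e5 deliver 3→0: 0[lead,b=4,-]
e6 deliver 0→2: 2[foll,b=4,-]
e7 deliver 2→0: ·
e8 propose(0,'y'): ·
e9 deliver 0→3: 3[foll,b=4,y]
e10 deliver 3→0: ·
e11 timeout(0): 0[cand,b=8,-]
e12 deliver 0→1: 1[foll,b=4,y]
e13 deliver 1→0: ·
e14 deliver 0→1: 1[foll,b=8,y]
e15 timeout(1): 1[cand,b=13,y]
e16 propose(1,'p'): ·

4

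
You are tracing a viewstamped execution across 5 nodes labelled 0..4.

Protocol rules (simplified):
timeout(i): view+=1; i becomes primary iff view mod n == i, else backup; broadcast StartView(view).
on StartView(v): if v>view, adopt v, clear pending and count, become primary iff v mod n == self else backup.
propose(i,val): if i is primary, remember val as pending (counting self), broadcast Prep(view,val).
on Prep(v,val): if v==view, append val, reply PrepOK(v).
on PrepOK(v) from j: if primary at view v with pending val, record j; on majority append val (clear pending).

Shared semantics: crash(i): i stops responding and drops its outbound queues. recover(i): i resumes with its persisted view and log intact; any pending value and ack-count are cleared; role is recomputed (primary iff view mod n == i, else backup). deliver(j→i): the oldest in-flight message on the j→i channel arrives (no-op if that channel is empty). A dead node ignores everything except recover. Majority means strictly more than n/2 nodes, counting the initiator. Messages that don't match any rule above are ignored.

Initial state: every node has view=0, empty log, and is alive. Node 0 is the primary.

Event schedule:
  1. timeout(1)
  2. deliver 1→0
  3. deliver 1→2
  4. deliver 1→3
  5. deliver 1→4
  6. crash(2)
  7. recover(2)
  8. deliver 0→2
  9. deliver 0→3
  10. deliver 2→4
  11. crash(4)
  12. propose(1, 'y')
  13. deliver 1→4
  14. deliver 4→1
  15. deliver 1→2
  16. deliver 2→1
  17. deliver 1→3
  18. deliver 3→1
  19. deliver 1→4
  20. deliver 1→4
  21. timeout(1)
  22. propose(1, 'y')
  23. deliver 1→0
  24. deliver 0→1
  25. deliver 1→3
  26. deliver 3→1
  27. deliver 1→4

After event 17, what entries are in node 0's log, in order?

empty

[1] timeout(1) → N1(prim v1 [-])
[2] deliver 1→0 → N0(back v1 [-])
[3] deliver 1→2 → N2(back v1 [-])
[4] deliver 1→3 → N3(back v1 [-])
[5] deliver 1→4 → N4(back v1 [-])
[6] crash(2) → N2(✗back v1 [-])
[7] recover(2) → N2(back v1 [-])
[8] deliver 0→2 → ∅
[9] deliver 0→3 → ∅
[10] deliver 2→4 → ∅
[11] crash(4) → N4(✗back v1 [-])
[12] propose(1,'y') → ∅
[13] deliver 1→4 → ∅
[14] deliver 4→1 → ∅
[15] deliver 1→2 → N2(back v1 [y])
[16] deliver 2→1 → ∅
[17] deliver 1→3 → N3(back v1 [y])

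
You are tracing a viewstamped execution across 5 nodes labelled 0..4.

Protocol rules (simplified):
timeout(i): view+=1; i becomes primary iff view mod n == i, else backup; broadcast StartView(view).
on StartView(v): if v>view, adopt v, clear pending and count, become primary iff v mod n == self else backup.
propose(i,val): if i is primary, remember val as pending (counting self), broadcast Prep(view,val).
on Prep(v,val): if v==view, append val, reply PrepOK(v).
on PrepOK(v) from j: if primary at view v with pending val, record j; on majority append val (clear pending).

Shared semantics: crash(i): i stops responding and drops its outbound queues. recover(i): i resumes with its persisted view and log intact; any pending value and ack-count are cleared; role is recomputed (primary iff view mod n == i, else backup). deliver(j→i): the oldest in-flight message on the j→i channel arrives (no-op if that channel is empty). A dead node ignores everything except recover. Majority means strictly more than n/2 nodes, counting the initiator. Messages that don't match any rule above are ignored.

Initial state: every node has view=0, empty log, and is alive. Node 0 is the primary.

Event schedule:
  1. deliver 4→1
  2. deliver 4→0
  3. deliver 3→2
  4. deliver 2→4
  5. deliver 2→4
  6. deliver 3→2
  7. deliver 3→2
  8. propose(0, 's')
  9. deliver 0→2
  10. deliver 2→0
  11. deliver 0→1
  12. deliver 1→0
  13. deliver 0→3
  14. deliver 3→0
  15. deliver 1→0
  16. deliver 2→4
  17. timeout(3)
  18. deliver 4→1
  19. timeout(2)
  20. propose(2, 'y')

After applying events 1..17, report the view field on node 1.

1. deliver 4→1:  nop
2. deliver 4→0:  nop
3. deliver 3→2:  nop
4. deliver 2→4:  nop
5. deliver 2→4:  nop
6. deliver 3→2:  nop
7. deliver 3→2:  nop
8. propose(0,'s'):  nop
9. deliver 0→2:  <2:back v0 s>
10. deliver 2→0:  nop
11. deliver 0→1:  <1:back v0 s>
12. deliver 1→0:  <0:prim v0 s>
13. deliver 0→3:  <3:back v0 s>
14. deliver 3→0:  nop
15. deliver 1→0:  nop
16. deliver 2→4:  nop
17. timeout(3):  <3:back v1 s>

0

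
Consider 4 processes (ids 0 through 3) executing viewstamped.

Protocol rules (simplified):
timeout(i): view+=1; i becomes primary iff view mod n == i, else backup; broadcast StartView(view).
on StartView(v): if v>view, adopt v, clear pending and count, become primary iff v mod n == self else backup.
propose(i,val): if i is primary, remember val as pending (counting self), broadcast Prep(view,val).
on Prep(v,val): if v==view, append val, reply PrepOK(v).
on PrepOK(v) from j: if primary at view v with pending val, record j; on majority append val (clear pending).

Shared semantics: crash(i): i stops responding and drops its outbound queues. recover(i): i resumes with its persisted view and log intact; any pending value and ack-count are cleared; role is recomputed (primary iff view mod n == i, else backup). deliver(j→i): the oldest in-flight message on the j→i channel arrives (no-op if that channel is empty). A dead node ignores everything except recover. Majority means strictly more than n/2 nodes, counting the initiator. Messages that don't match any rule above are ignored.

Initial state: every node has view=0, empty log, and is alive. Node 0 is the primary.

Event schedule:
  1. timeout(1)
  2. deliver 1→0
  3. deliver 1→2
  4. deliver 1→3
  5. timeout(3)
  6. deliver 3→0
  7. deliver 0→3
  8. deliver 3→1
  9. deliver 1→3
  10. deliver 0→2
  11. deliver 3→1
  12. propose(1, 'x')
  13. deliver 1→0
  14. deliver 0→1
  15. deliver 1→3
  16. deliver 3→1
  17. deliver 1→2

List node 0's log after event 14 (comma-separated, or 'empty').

1. timeout(1):  <1:prim v1 ->
2. deliver 1→0:  <0:back v1 ->
3. deliver 1→2:  <2:back v1 ->
4. deliver 1→3:  <3:back v1 ->
5. timeout(3):  <3:back v2 ->
6. deliver 3→0:  <0:back v2 ->
7. deliver 0→3:  nop
8. deliver 3→1:  <1:back v2 ->
9. deliver 1→3:  nop
10. deliver 0→2:  nop
11. deliver 3→1:  nop
12. propose(1,'x'):  nop
13. deliver 1→0:  nop
14. deliver 0→1:  nop

empty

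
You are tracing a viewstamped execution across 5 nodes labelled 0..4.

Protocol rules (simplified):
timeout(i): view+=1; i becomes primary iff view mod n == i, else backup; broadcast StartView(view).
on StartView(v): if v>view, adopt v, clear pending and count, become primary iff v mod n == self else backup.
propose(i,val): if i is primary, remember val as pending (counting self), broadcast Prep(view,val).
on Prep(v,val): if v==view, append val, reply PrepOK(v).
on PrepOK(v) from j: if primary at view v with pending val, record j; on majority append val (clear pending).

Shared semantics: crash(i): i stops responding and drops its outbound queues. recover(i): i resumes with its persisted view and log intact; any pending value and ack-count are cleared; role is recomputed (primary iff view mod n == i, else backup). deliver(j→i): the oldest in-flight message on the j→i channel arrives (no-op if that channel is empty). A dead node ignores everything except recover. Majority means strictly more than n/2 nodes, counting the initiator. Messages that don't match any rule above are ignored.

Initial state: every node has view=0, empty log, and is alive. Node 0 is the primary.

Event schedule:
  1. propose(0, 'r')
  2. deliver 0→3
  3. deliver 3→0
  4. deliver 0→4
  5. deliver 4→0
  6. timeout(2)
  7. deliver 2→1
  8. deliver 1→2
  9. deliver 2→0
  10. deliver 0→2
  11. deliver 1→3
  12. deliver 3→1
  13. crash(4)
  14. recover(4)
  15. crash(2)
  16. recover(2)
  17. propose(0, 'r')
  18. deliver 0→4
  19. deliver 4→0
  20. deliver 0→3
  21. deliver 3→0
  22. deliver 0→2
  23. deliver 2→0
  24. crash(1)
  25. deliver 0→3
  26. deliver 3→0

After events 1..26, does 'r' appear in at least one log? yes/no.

yes

after 1 — propose(0,'r'): ·
after 2 — deliver 0→3: n3:back/v0/[r]
after 3 — deliver 3→0: ·
after 4 — deliver 0→4: n4:back/v0/[r]
after 5 — deliver 4→0: n0:prim/v0/[r]
after 6 — timeout(2): n2:back/v1/[-]
after 7 — deliver 2→1: n1:prim/v1/[-]
after 8 — deliver 1→2: ·
after 9 — deliver 2→0: n0:back/v1/[r]
after 10 — deliver 0→2: ·
after 11 — deliver 1→3: ·
after 12 — deliver 3→1: ·
after 13 — crash(4): n4:✗back/v0/[r]
after 14 — recover(4): n4:back/v0/[r]
after 15 — crash(2): n2:✗back/v1/[-]
after 16 — recover(2): n2:back/v1/[-]
after 17 — propose(0,'r'): ·
after 18 — deliver 0→4: ·
after 19 — deliver 4→0: ·
after 20 — deliver 0→3: ·
after 21 — deliver 3→0: ·
after 22 — deliver 0→2: ·
after 23 — deliver 2→0: ·
after 24 — crash(1): n1:✗prim/v1/[-]
after 25 — deliver 0→3: ·
after 26 — deliver 3→0: ·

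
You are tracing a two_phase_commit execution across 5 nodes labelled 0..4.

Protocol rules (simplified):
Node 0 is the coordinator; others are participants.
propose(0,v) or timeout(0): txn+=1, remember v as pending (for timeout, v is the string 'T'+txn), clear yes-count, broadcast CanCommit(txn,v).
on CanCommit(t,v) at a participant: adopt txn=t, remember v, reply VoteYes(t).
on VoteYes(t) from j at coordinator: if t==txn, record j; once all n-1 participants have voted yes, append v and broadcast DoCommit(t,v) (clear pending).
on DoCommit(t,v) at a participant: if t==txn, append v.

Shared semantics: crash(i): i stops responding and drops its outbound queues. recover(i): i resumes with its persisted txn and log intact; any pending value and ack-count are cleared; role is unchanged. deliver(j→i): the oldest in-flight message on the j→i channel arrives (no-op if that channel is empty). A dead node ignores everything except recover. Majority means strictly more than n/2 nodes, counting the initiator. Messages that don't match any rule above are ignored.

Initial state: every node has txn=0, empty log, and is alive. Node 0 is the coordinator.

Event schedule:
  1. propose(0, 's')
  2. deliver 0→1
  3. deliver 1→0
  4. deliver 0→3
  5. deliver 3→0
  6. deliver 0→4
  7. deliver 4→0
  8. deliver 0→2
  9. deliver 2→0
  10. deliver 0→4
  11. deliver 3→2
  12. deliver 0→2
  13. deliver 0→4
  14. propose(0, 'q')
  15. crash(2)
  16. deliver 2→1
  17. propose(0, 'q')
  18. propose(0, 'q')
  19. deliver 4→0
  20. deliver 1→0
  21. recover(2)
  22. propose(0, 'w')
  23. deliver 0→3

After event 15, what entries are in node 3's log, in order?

after 1 — propose(0,'s'): n0:coor/t1/[-]
after 2 — deliver 0→1: n1:part/t1/[-]
after 3 — deliver 1→0: ·
after 4 — deliver 0→3: n3:part/t1/[-]
after 5 — deliver 3→0: ·
after 6 — deliver 0→4: n4:part/t1/[-]
after 7 — deliver 4→0: ·
after 8 — deliver 0→2: n2:part/t1/[-]
after 9 — deliver 2→0: n0:coor/t1/[s]
after 10 — deliver 0→4: n4:part/t1/[s]
after 11 — deliver 3→2: ·
after 12 — deliver 0→2: n2:part/t1/[s]
after 13 — deliver 0→4: ·
after 14 — propose(0,'q'): n0:coor/t2/[s]
after 15 — crash(2): n2:✗part/t1/[s]

empty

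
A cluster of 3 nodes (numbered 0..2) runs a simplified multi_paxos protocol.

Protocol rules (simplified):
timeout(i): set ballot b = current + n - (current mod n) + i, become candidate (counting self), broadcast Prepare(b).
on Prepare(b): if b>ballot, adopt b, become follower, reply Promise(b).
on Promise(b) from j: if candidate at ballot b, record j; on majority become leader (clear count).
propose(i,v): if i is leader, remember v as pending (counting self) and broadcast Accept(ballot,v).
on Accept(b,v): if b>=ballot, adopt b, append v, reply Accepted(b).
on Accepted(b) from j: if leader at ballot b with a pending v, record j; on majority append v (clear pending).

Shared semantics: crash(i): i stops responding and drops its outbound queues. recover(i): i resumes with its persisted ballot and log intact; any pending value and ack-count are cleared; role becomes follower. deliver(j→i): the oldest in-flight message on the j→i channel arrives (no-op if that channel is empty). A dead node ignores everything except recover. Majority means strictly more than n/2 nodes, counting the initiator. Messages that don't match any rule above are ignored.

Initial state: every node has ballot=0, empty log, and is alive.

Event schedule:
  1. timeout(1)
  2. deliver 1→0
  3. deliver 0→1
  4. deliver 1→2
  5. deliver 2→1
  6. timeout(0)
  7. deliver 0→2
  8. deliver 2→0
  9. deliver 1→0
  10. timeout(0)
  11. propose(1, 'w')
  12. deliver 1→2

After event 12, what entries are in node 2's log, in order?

[1] timeout(1) → N1(cand b4 [-])
[2] deliver 1→0 → N0(foll b4 [-])
[3] deliver 0→1 → N1(lead b4 [-])
[4] deliver 1→2 → N2(foll b4 [-])
[5] deliver 2→1 → ∅
[6] timeout(0) → N0(cand b6 [-])
[7] deliver 0→2 → N2(foll b6 [-])
[8] deliver 2→0 → N0(lead b6 [-])
[9] deliver 1→0 → ∅
[10] timeout(0) → N0(cand b9 [-])
[11] propose(1,'w') → ∅
[12] deliver 1→2 → ∅

empty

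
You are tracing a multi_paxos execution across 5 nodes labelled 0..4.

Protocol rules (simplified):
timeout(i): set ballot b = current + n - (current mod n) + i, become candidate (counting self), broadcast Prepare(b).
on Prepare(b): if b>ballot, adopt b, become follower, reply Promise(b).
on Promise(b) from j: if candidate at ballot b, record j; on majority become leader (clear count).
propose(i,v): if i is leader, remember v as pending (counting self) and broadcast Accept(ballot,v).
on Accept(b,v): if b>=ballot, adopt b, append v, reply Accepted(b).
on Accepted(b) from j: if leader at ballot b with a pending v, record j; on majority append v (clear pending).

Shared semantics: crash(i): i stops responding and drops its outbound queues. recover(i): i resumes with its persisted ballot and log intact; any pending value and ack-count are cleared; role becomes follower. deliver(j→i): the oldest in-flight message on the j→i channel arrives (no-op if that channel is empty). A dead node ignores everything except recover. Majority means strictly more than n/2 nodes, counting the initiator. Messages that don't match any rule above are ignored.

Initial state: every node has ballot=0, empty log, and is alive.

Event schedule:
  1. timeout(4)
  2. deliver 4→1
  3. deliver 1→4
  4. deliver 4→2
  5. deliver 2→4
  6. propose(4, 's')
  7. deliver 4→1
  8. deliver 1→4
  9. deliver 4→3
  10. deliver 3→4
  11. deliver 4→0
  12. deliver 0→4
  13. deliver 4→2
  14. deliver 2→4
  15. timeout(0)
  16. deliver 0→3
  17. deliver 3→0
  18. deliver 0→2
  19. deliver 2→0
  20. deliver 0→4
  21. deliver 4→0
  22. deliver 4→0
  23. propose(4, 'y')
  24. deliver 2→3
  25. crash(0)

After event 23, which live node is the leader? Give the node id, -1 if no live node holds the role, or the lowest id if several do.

0

1. timeout(4):  <4:cand b9 ->
2. deliver 4→1:  <1:foll b9 ->
3. deliver 1→4:  nop
4. deliver 4→2:  <2:foll b9 ->
5. deliver 2→4:  <4:lead b9 ->
6. propose(4,'s'):  nop
7. deliver 4→1:  <1:foll b9 s>
8. deliver 1→4:  nop
9. deliver 4→3:  <3:foll b9 ->
10. deliver 3→4:  nop
11. deliver 4→0:  <0:foll b9 ->
12. deliver 0→4:  nop
13. deliver 4→2:  <2:foll b9 s>
14. deliver 2→4:  <4:lead b9 s>
15. timeout(0):  <0:cand b10 ->
16. deliver 0→3:  <3:foll b10 ->
17. deliver 3→0:  nop
18. deliver 0→2:  <2:foll b10 s>
19. deliver 2→0:  <0:lead b10 ->
20. deliver 0→4:  <4:foll b10 s>
21. deliver 4→0:  nop
22. deliver 4→0:  nop
23. propose(4,'y'):  nop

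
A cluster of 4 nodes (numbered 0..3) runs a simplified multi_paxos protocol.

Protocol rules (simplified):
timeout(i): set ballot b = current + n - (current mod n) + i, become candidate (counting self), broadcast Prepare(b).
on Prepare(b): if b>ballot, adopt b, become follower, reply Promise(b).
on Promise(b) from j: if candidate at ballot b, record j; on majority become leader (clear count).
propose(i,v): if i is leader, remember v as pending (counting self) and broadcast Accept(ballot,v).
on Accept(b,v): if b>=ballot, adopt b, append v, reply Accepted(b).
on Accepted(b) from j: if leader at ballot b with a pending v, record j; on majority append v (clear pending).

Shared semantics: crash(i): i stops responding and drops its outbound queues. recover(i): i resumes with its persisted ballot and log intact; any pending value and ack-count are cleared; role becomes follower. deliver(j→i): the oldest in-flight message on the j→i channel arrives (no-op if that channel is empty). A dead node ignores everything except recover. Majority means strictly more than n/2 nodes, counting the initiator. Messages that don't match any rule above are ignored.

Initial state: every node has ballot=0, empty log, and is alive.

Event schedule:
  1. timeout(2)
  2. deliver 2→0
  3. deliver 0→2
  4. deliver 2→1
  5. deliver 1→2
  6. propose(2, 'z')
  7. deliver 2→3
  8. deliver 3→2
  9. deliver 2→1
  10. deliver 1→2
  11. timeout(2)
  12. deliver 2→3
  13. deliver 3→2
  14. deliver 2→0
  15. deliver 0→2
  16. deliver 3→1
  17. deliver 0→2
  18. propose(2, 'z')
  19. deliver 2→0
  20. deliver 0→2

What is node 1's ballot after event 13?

6

step 1 timeout(2): 2={cand,b=6,log=-}
step 2 deliver 2→0: 0={foll,b=6,log=-}
step 3 deliver 0→2: —
step 4 deliver 2→1: 1={foll,b=6,log=-}
step 5 deliver 1→2: 2={lead,b=6,log=-}
step 6 propose(2,'z'): —
step 7 deliver 2→3: 3={foll,b=6,log=-}
step 8 deliver 3→2: —
step 9 deliver 2→1: 1={foll,b=6,log=z}
step 10 deliver 1→2: —
step 11 timeout(2): 2={cand,b=10,log=-}
step 12 deliver 2→3: 3={foll,b=6,log=z}
step 13 deliver 3→2: —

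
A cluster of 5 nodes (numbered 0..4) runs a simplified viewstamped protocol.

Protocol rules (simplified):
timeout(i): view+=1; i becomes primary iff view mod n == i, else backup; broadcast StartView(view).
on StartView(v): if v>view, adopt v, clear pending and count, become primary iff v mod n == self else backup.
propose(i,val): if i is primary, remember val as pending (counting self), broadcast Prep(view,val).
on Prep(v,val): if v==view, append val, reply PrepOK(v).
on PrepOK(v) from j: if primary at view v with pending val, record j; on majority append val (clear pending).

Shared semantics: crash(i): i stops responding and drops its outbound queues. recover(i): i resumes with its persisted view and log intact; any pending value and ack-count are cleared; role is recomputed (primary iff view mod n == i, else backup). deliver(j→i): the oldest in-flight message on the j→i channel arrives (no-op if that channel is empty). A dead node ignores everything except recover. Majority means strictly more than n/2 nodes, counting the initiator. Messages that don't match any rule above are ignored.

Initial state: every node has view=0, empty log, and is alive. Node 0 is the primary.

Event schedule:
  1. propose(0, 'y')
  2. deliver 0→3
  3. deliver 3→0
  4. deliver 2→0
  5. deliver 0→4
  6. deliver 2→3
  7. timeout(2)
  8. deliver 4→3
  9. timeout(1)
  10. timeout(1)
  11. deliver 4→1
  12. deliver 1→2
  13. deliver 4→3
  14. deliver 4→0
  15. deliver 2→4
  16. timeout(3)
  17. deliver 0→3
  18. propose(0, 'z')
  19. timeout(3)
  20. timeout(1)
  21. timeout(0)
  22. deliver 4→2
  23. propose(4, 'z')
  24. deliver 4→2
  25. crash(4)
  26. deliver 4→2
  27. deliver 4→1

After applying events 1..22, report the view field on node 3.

[1] propose(0,'y') → ∅
[2] deliver 0→3 → N3(back v0 [y])
[3] deliver 3→0 → ∅
[4] deliver 2→0 → ∅
[5] deliver 0→4 → N4(back v0 [y])
[6] deliver 2→3 → ∅
[7] timeout(2) → N2(back v1 [-])
[8] deliver 4→3 → ∅
[9] timeout(1) → N1(prim v1 [-])
[10] timeout(1) → N1(back v2 [-])
[11] deliver 4→1 → ∅
[12] deliver 1→2 → ∅
[13] deliver 4→3 → ∅
[14] deliver 4→0 → N0(prim v0 [y])
[15] deliver 2→4 → N4(back v1 [y])
[16] timeout(3) → N3(back v1 [y])
[17] deliver 0→3 → ∅
[18] propose(0,'z') → ∅
[19] timeout(3) → N3(back v2 [y])
[20] timeout(1) → N1(back v3 [-])
[21] timeout(0) → N0(back v1 [y])
[22] deliver 4→2 → ∅

2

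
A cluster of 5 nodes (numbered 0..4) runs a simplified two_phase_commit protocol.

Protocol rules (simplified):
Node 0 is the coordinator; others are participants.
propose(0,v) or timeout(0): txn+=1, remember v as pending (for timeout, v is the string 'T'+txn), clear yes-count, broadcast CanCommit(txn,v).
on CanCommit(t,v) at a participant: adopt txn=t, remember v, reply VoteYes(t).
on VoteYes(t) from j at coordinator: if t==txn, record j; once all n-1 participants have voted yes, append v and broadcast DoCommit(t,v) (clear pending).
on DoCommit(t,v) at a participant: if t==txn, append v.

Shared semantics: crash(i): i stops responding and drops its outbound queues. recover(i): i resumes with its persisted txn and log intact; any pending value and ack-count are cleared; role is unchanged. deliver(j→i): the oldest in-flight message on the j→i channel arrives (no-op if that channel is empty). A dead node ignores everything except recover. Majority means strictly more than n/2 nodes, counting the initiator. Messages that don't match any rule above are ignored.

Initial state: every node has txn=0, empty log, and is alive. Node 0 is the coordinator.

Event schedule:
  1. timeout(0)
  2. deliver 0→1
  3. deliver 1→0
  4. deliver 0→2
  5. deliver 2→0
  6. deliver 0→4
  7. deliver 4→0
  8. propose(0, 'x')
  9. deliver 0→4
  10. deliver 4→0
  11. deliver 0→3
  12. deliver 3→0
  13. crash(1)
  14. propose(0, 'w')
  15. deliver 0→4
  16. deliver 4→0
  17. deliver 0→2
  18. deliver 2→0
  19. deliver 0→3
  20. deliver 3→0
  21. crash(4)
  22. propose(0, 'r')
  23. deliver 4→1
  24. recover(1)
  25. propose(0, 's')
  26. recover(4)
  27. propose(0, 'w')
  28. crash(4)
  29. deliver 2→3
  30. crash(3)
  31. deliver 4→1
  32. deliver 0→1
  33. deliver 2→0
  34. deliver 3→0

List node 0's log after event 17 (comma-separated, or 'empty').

empty

[1] timeout(0) → N0(coor t1 [-])
[2] deliver 0→1 → N1(part t1 [-])
[3] deliver 1→0 → ∅
[4] deliver 0→2 → N2(part t1 [-])
[5] deliver 2→0 → ∅
[6] deliver 0→4 → N4(part t1 [-])
[7] deliver 4→0 → ∅
[8] propose(0,'x') → N0(coor t2 [-])
[9] deliver 0→4 → N4(part t2 [-])
[10] deliver 4→0 → ∅
[11] deliver 0→3 → N3(part t1 [-])
[12] deliver 3→0 → ∅
[13] crash(1) → N1(✗part t1 [-])
[14] propose(0,'w') → N0(coor t3 [-])
[15] deliver 0→4 → N4(part t3 [-])
[16] deliver 4→0 → ∅
[17] deliver 0→2 → N2(part t2 [-])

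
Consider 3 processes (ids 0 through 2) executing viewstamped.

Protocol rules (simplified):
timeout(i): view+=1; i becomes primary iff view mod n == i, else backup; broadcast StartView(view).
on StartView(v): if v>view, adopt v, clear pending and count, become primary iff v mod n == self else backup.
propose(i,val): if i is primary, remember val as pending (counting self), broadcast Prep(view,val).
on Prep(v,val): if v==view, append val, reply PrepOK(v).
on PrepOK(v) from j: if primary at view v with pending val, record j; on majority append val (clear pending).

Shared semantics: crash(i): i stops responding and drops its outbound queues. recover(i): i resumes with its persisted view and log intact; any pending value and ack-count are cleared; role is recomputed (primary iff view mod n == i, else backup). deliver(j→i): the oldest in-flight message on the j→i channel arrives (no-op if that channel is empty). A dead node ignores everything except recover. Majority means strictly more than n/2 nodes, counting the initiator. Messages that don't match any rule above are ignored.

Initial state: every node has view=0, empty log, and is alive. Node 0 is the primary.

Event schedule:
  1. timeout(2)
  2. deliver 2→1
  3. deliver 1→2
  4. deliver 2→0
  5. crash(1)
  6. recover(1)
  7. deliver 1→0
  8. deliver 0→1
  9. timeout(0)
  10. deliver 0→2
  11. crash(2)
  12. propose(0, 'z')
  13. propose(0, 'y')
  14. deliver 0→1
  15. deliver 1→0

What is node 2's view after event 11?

[1] timeout(2) → N2(back v1 [-])
[2] deliver 2→1 → N1(prim v1 [-])
[3] deliver 1→2 → ∅
[4] deliver 2→0 → N0(back v1 [-])
[5] crash(1) → N1(✗prim v1 [-])
[6] recover(1) → N1(prim v1 [-])
[7] deliver 1→0 → ∅
[8] deliver 0→1 → ∅
[9] timeout(0) → N0(back v2 [-])
[10] deliver 0→2 → N2(prim v2 [-])
[11] crash(2) → N2(✗prim v2 [-])

2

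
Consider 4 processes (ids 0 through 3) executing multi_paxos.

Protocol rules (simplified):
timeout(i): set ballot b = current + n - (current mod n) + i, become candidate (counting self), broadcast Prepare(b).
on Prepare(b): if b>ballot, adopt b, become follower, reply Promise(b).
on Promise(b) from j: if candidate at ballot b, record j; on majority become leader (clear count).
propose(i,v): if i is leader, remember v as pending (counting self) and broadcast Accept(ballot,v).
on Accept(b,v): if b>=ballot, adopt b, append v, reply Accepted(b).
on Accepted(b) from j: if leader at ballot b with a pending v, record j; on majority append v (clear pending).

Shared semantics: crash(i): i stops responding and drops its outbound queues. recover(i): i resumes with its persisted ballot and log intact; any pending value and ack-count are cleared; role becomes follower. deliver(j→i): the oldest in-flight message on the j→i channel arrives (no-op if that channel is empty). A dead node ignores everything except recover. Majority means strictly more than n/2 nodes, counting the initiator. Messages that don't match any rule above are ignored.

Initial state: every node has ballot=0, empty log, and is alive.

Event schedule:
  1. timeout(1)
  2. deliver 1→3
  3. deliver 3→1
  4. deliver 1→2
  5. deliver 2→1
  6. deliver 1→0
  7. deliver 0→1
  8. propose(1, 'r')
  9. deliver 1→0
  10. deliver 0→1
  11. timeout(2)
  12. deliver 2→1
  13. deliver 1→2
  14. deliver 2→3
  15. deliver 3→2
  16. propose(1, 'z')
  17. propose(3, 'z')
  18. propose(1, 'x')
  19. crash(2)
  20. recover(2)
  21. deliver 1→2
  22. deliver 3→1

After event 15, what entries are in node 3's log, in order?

empty

step 1 timeout(1): 1={cand,b=5,log=-}
step 2 deliver 1→3: 3={foll,b=5,log=-}
step 3 deliver 3→1: —
step 4 deliver 1→2: 2={foll,b=5,log=-}
step 5 deliver 2→1: 1={lead,b=5,log=-}
step 6 deliver 1→0: 0={foll,b=5,log=-}
step 7 deliver 0→1: —
step 8 propose(1,'r'): —
step 9 deliver 1→0: 0={foll,b=5,log=r}
step 10 deliver 0→1: —
step 11 timeout(2): 2={cand,b=10,log=-}
step 12 deliver 2→1: 1={foll,b=10,log=-}
step 13 deliver 1→2: —
step 14 deliver 2→3: 3={foll,b=10,log=-}
step 15 deliver 3→2: —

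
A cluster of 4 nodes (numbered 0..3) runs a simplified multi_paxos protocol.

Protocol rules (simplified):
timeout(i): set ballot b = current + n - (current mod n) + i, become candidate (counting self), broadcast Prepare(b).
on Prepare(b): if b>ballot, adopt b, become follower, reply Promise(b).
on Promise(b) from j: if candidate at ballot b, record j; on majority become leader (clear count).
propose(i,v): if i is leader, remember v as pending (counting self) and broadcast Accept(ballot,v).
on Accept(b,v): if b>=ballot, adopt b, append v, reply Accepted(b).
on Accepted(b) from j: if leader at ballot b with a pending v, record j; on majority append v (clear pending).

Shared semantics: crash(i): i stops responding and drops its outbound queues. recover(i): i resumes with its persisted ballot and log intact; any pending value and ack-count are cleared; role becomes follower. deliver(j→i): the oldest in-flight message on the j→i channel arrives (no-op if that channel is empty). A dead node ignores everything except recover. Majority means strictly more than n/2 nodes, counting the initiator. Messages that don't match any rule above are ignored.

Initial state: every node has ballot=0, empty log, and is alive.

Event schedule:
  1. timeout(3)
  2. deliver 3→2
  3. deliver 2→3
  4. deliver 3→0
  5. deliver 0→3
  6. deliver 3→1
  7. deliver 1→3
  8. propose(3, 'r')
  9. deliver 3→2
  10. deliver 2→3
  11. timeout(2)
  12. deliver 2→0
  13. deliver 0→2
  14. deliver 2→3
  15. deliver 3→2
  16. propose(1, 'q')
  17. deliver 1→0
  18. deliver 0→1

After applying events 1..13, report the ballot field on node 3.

e1 timeout(3): 3[cand,b=7,-]
e2 deliver 3→2: 2[foll,b=7,-]
e3 deliver 2→3: ·
e4 deliver 3→0: 0[foll,b=7,-]
e5 deliver 0→3: 3[lead,b=7,-]
e6 deliver 3→1: 1[foll,b=7,-]
e7 deliver 1→3: ·
e8 propose(3,'r'): ·
e9 deliver 3→2: 2[foll,b=7,r]
e10 deliver 2→3: ·
e11 timeout(2): 2[cand,b=10,r]
e12 deliver 2→0: 0[foll,b=10,-]
e13 deliver 0→2: ·

7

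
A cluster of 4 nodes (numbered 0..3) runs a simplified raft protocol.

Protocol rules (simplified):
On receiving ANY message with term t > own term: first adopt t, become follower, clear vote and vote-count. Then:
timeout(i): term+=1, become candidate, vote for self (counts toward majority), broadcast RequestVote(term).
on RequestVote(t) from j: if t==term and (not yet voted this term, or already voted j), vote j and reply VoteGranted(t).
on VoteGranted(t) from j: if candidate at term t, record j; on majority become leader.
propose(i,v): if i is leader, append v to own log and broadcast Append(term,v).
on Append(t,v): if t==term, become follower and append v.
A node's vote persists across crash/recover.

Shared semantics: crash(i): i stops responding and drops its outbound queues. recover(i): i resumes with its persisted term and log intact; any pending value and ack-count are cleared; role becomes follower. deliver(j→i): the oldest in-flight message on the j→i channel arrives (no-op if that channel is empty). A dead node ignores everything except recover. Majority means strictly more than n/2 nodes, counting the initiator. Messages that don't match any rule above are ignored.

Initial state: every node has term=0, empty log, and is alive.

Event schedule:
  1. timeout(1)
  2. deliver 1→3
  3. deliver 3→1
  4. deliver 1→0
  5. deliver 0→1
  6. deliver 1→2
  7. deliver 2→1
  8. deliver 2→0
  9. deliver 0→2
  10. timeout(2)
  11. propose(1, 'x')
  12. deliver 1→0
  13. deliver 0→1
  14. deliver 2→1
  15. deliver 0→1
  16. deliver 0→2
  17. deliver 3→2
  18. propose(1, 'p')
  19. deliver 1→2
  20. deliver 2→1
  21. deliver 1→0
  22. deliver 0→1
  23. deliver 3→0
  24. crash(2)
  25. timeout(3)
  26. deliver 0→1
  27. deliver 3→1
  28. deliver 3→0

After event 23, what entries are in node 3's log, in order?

empty

[1] timeout(1) → N1(cand t1 [-])
[2] deliver 1→3 → N3(foll t1 [-])
[3] deliver 3→1 → ∅
[4] deliver 1→0 → N0(foll t1 [-])
[5] deliver 0→1 → N1(lead t1 [-])
[6] deliver 1→2 → N2(foll t1 [-])
[7] deliver 2→1 → ∅
[8] deliver 2→0 → ∅
[9] deliver 0→2 → ∅
[10] timeout(2) → N2(cand t2 [-])
[11] propose(1,'x') → N1(lead t1 [x])
[12] deliver 1→0 → N0(foll t1 [x])
[13] deliver 0→1 → ∅
[14] deliver 2→1 → N1(foll t2 [x])
[15] deliver 0→1 → ∅
[16] deliver 0→2 → ∅
[17] deliver 3→2 → ∅
[18] propose(1,'p') → ∅
[19] deliver 1→2 → ∅
[20] deliver 2→1 → ∅
[21] deliver 1→0 → ∅
[22] deliver 0→1 → ∅
[23] deliver 3→0 → ∅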